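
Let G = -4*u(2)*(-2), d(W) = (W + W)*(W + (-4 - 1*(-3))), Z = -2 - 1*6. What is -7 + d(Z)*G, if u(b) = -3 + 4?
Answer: 1145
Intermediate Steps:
u(b) = 1
Z = -8 (Z = -2 - 6 = -8)
d(W) = 2*W*(-1 + W) (d(W) = (2*W)*(W + (-4 + 3)) = (2*W)*(W - 1) = (2*W)*(-1 + W) = 2*W*(-1 + W))
G = 8 (G = -4*1*(-2) = -4*(-2) = 8)
-7 + d(Z)*G = -7 + (2*(-8)*(-1 - 8))*8 = -7 + (2*(-8)*(-9))*8 = -7 + 144*8 = -7 + 1152 = 1145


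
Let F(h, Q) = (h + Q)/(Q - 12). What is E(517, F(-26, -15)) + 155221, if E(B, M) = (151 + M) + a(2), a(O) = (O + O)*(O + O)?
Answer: 4195517/27 ≈ 1.5539e+5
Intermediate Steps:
a(O) = 4*O² (a(O) = (2*O)*(2*O) = 4*O²)
F(h, Q) = (Q + h)/(-12 + Q)
E(B, M) = 167 + M (E(B, M) = (151 + M) + 4*2² = (151 + M) + 4*4 = (151 + M) + 16 = 167 + M)
E(517, F(-26, -15)) + 155221 = (167 + (-15 - 26)/(-12 - 15)) + 155221 = (167 - 41/(-27)) + 155221 = (167 - 1/27*(-41)) + 155221 = (167 + 41/27) + 155221 = 4550/27 + 155221 = 4195517/27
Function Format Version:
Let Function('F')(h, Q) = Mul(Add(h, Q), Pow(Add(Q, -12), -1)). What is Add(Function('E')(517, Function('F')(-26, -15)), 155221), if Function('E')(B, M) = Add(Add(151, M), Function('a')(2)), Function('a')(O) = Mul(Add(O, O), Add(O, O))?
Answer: Rational(4195517, 27) ≈ 1.5539e+5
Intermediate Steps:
Function('a')(O) = Mul(4, Pow(O, 2)) (Function('a')(O) = Mul(Mul(2, O), Mul(2, O)) = Mul(4, Pow(O, 2)))
Function('F')(h, Q) = Mul(Pow(Add(-12, Q), -1), Add(Q, h)) (Function('F')(h, Q) = Mul(Add(Q, h), Pow(Add(-12, Q), -1)) = Mul(Pow(Add(-12, Q), -1), Add(Q, h)))
Function('E')(B, M) = Add(167, M) (Function('E')(B, M) = Add(Add(151, M), Mul(4, Pow(2, 2))) = Add(Add(151, M), Mul(4, 4)) = Add(Add(151, M), 16) = Add(167, M))
Add(Function('E')(517, Function('F')(-26, -15)), 155221) = Add(Add(167, Mul(Pow(Add(-12, -15), -1), Add(-15, -26))), 155221) = Add(Add(167, Mul(Pow(-27, -1), -41)), 155221) = Add(Add(167, Mul(Rational(-1, 27), -41)), 155221) = Add(Add(167, Rational(41, 27)), 155221) = Add(Rational(4550, 27), 155221) = Rational(4195517, 27)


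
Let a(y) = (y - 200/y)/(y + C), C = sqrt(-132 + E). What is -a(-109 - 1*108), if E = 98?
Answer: -46889/47123 - 46889*I*sqrt(34)/10225691 ≈ -0.99503 - 0.026737*I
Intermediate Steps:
C = I*sqrt(34) (C = sqrt(-132 + 98) = sqrt(-34) = I*sqrt(34) ≈ 5.8309*I)
a(y) = (y - 200/y)/(y + I*sqrt(34))
-a(-109 - 1*108) = -(-200 + (-109 - 1*108)**2)/((-109 - 1*108)*((-109 - 1*108) + I*sqrt(34))) = -(-200 + (-109 - 108)**2)/((-109 - 108)*((-109 - 108) + I*sqrt(34))) = -(-200 + (-217)**2)/((-217)*(-217 + I*sqrt(34))) = -(-1)*(-200 + 47089)/(217*(-217 + I*sqrt(34))) = -(-1)*46889/(217*(-217 + I*sqrt(34))) = -(-46889)/(217*(-217 + I*sqrt(34))) = 46889/(217*(-217 + I*sqrt(34)))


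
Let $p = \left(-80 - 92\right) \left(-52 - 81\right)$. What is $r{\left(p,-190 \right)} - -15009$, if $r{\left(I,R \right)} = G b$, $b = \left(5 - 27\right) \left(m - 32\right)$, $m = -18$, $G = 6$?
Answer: $21609$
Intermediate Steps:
$b = 1100$ ($b = \left(5 - 27\right) \left(-18 - 32\right) = \left(-22\right) \left(-50\right) = 1100$)
$p = 22876$ ($p = \left(-172\right) \left(-133\right) = 22876$)
$r{\left(I,R \right)} = 6600$ ($r{\left(I,R \right)} = 6 \cdot 1100 = 6600$)
$r{\left(p,-190 \right)} - -15009 = 6600 - -15009 = 6600 + 15009 = 21609$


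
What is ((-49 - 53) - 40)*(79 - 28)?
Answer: -7242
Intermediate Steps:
((-49 - 53) - 40)*(79 - 28) = (-102 - 40)*51 = -142*51 = -7242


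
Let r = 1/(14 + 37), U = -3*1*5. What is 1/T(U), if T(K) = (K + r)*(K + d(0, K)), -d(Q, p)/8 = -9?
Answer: -17/14516 ≈ -0.0011711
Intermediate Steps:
d(Q, p) = 72 (d(Q, p) = -8*(-9) = 72)
U = -15 (U = -3*5 = -15)
r = 1/51 ≈ 0.019608
T(K) = (72 + K)*(1/51 + K) (T(K) = (K + 1/51)*(K + 72) = (1/51 + K)*(72 + K) = (72 + K)*(1/51 + K))
1/T(U) = 1/(24/17 + (-15)**2 + (3673/51)*(-15)) = 1/(24/17 + 225 - 18365/17) = 1/(-14516/17) = -17/14516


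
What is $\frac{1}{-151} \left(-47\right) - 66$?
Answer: $- \frac{9919}{151} \approx -65.689$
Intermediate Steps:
$\frac{1}{-151} \left(-47\right) - 66 = \left(- \frac{1}{151}\right) \left(-47\right) - 66 = \frac{47}{151} - 66 = - \frac{9919}{151}$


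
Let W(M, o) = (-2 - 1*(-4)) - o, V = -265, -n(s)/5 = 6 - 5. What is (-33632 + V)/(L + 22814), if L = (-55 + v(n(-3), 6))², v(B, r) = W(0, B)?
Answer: -33897/25118 ≈ -1.3495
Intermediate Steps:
n(s) = -5 (n(s) = -5*(6 - 5) = -5*1 = -5)
W(M, o) = 2 - o (W(M, o) = (-2 + 4) - o = 2 - o)
v(B, r) = 2 - B
L = 2304 (L = (-55 + (2 - 1*(-5)))² = (-55 + (2 + 5))² = (-55 + 7)² = (-48)² = 2304)
(-33632 + V)/(L + 22814) = (-33632 - 265)/(2304 + 22814) = -33897/25118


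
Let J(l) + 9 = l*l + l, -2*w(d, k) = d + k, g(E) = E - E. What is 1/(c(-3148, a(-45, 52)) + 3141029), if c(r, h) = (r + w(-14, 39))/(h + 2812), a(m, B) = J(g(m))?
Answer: 5606/17608602253 ≈ 3.1837e-7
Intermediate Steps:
g(E) = 0
w(d, k) = -d/2 - k/2 (w(d, k) = -(d + k)/2 = -d/2 - k/2)
J(l) = -9 + l + l² (J(l) = -9 + (l*l + l) = -9 + (l² + l) = -9 + (l + l²) = -9 + l + l²)
a(m, B) = -9 (a(m, B) = -9 + 0 + 0² = -9 + 0 + 0 = -9)
c(r, h) = (-25/2 + r)/(2812 + h) (c(r, h) = (r + (-½*(-14) - ½*39))/(h + 2812) = (r + (7 - 39/2))/(2812 + h) = (r - 25/2)/(2812 + h) = (-25/2 + r)/(2812 + h))
1/(c(-3148, a(-45, 52)) + 3141029) = 1/((-25/2 - 3148)/(2812 - 9) + 3141029) = 1/(-6321/2/2803 + 3141029) = 1/((1/2803)*(-6321/2) + 3141029) = 1/(-6321/5606 + 3141029) = 1/(17608602253/5606) = 5606/17608602253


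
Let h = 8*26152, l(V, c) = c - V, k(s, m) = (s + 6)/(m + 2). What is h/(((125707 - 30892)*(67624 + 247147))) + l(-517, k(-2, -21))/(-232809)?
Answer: -13910606496419/6286455342380115 ≈ -0.0022128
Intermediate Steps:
k(s, m) = (6 + s)/(2 + m)
h = 209216
h/(((125707 - 30892)*(67624 + 247147))) + l(-517, k(-2, -21))/(-232809) = 209216/(((125707 - 30892)*(67624 + 247147))) + ((6 - 2)/(2 - 21) - 1*(-517))/(-232809) = 209216/((94815*314771)) + (4/(-19) + 517)*(-1/232809) = 209216/29845012365 + (-1/19*4 + 517)*(-1/232809) = 209216*(1/29845012365) + (-4/19 + 517)*(-1/232809) = 29888/4263573195 + (9819/19)*(-1/232809) = 29888/4263573195 - 3273/1474457 = -13910606496419/6286455342380115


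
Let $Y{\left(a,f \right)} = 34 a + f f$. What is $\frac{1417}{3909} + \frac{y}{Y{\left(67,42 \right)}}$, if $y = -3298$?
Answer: $- \frac{3582184}{7900089} \approx -0.45344$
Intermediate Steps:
$Y{\left(a,f \right)} = f^{2} + 34 a$ ($Y{\left(a,f \right)} = 34 a + f^{2} = f^{2} + 34 a$)
$\frac{1417}{3909} + \frac{y}{Y{\left(67,42 \right)}} = \frac{1417}{3909} - \frac{3298}{42^{2} + 34 \cdot 67} = 1417 \cdot \frac{1}{3909} - \frac{3298}{1764 + 2278} = \frac{1417}{3909} - \frac{3298}{4042} = \frac{1417}{3909} - \frac{1649}{2021} = - \frac{3582184}{7900089}$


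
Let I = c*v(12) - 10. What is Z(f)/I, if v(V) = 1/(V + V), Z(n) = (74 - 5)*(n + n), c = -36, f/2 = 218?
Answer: -5232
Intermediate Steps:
f = 436 (f = 2*218 = 436)
Z(n) = 138*n (Z(n) = 69*(2*n) = 138*n)
v(V) = 1/(2*V)
I = -23/2 (I = -18/12 - 10 = -36*1/24 - 10 = -3/2 - 10 = -23/2 ≈ -11.500)
Z(f)/I = (138*436)/(-23/2) = 60168*(-2/23) = -5232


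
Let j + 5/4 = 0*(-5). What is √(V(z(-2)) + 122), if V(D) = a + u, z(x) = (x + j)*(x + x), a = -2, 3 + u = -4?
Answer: √113 ≈ 10.630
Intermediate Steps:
u = -7 (u = -3 - 4 = -7)
j = -5/4 (j = -5/4 + 0*(-5) = -5/4 + 0 = -5/4 ≈ -1.2500)
z(x) = 2*x*(-5/4 + x) (z(x) = (x - 5/4)*(x + x) = (-5/4 + x)*(2*x) = 2*x*(-5/4 + x))
V(D) = -9 (V(D) = -2 - 7 = -9)
√(V(z(-2)) + 122) = √(-9 + 122) = √113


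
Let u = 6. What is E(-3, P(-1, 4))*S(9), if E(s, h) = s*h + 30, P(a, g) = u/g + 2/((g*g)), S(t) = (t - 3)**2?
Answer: 1809/2 ≈ 904.50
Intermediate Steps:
S(t) = (-3 + t)**2
P(a, g) = 2/g**2 + 6/g (P(a, g) = 6/g + 2/((g*g)) = 6/g + 2/(g**2) = 6/g + 2/g**2 = 2/g**2 + 6/g)
E(s, h) = 30 + h*s (E(s, h) = h*s + 30 = 30 + h*s)
E(-3, P(-1, 4))*S(9) = (30 + (2*(1 + 3*4)/4**2)*(-3))*(-3 + 9)**2 = (30 + (2*(1/16)*(1 + 12))*(-3))*6**2 = (30 + (2*(1/16)*13)*(-3))*36 = (30 + (13/8)*(-3))*36 = (30 - 39/8)*36 = (201/8)*36 = 1809/2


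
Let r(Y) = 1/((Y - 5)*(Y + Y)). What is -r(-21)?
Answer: -1/1092 ≈ -0.00091575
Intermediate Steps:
r(Y) = 1/(2*Y*(-5 + Y)) (r(Y) = 1/((-5 + Y)*(2*Y)) = 1/(2*Y*(-5 + Y)))
-r(-21) = -1/(2*(-21)*(-5 - 21)) = -(-1)/(2*21*(-26)) = -(-1)*(-1)/(2*21*26) = -1*1/1092 = -1/1092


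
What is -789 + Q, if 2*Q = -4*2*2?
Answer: -797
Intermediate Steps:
Q = -8 (Q = (-4*2*2)/2 = (-8*2)/2 = (½)*(-16) = -8)
-789 + Q = -789 - 8 = -797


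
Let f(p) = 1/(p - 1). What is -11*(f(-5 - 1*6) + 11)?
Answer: -1441/12 ≈ -120.08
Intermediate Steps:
f(p) = 1/(-1 + p)
-11*(f(-5 - 1*6) + 11) = -11*(1/(-1 + (-5 - 1*6)) + 11) = -11*(1/(-1 + (-5 - 6)) + 11) = -11*(1/(-1 - 11) + 11) = -11*(1/(-12) + 11) = -11*(-1/12 + 11) = -11*131/12 = -1441/12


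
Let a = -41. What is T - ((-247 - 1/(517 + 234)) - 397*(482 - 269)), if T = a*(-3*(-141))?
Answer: 50666216/751 ≈ 67465.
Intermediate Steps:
T = -17343 (T = -(-123)*(-141) = -41*423 = -17343)
T - ((-247 - 1/(517 + 234)) - 397*(482 - 269)) = -17343 - ((-247 - 1/(517 + 234)) - 397*(482 - 269)) = -17343 - ((-247 - 1/751) - 397*213) = -17343 - ((-247 - 1*1/751) - 84561) = -17343 - ((-247 - 1/751) - 84561) = -17343 - (-185498/751 - 84561) = -17343 - 1*(-63690809/751) = -17343 + 63690809/751 = 50666216/751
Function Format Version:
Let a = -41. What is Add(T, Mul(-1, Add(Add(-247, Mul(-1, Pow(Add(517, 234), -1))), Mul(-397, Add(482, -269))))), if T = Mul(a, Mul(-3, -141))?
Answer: Rational(50666216, 751) ≈ 67465.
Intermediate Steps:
T = -17343 (T = Mul(-41, Mul(-3, -141)) = Mul(-41, 423) = -17343)
Add(T, Mul(-1, Add(Add(-247, Mul(-1, Pow(Add(517, 234), -1))), Mul(-397, Add(482, -269))))) = Add(-17343, Mul(-1, Add(Add(-247, Mul(-1, Pow(Add(517, 234), -1))), Mul(-397, Add(482, -269))))) = Add(-17343, Mul(-1, Add(Add(-247, Mul(-1, Pow(751, -1))), Mul(-397, 213)))) = Add(-17343, Mul(-1, Add(Add(-247, Mul(-1, Rational(1, 751))), -84561))) = Add(-17343, Mul(-1, Add(Add(-247, Rational(-1, 751)), -84561))) = Add(-17343, Mul(-1, Add(Rational(-185498, 751), -84561))) = Add(-17343, Mul(-1, Rational(-63690809, 751))) = Add(-17343, Rational(63690809, 751)) = Rational(50666216, 751)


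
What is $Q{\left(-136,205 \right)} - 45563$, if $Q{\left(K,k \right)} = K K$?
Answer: $-27067$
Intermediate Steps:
$Q{\left(K,k \right)} = K^{2}$
$Q{\left(-136,205 \right)} - 45563 = \left(-136\right)^{2} - 45563 = 18496 - 45563 = -27067$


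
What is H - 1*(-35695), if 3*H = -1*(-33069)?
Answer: 46718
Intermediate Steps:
H = 11023 (H = (-1*(-33069))/3 = (⅓)*33069 = 11023)
H - 1*(-35695) = 11023 - 1*(-35695) = 11023 + 35695 = 46718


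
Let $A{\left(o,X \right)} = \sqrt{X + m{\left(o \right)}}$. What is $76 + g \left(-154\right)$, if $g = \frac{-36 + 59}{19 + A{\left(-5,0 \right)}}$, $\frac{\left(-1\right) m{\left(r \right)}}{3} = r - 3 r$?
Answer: $- \frac{1634}{17} + \frac{154 i \sqrt{30}}{17} \approx -96.118 + 49.617 i$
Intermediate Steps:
$m{\left(r \right)} = 6 r$ ($m{\left(r \right)} = - 3 \left(r - 3 r\right) = - 3 \left(- 2 r\right) = 6 r$)
$A{\left(o,X \right)} = \sqrt{X + 6 o}$
$g = \frac{23}{19 + i \sqrt{30}}$ ($g = \frac{-36 + 59}{19 + \sqrt{0 + 6 \left(-5\right)}} = \frac{23}{19 + \sqrt{0 - 30}} = \frac{23}{19 + \sqrt{-30}} = \frac{23}{19 + i \sqrt{30}} \approx 1.1176 - 0.32219 i$)
$76 + g \left(-154\right) = 76 + \left(\frac{19}{17} - \frac{i \sqrt{30}}{17}\right) \left(-154\right) = 76 - \left(\frac{2926}{17} - \frac{154 i \sqrt{30}}{17}\right) = - \frac{1634}{17} + \frac{154 i \sqrt{30}}{17}$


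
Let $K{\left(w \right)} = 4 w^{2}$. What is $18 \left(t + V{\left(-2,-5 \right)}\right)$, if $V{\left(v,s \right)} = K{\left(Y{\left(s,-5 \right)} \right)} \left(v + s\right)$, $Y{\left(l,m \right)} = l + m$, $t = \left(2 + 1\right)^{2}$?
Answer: $-50238$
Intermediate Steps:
$t = 9$ ($t = 3^{2} = 9$)
$V{\left(v,s \right)} = 4 \left(-5 + s\right)^{2} \left(s + v\right)$ ($V{\left(v,s \right)} = 4 \left(s - 5\right)^{2} \left(v + s\right) = 4 \left(-5 + s\right)^{2} \left(s + v\right)$)
$18 \left(t + V{\left(-2,-5 \right)}\right) = 18 \left(9 + 4 \left(-5 - 5\right)^{2} \left(-5 - 2\right)\right) = 18 \left(9 + 4 \left(-10\right)^{2} \left(-7\right)\right) = 18 \left(9 + 4 \cdot 100 \left(-7\right)\right) = 18 \left(9 - 2800\right) = 18 \left(-2791\right) = -50238$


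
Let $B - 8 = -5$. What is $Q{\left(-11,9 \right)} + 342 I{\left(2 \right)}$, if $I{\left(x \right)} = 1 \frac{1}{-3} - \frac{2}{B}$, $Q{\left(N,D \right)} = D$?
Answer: $-333$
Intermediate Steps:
$B = 3$ ($B = 8 - 5 = 3$)
$I{\left(x \right)} = -1$ ($I{\left(x \right)} = 1 \frac{1}{-3} - \frac{2}{3} = 1 \left(- \frac{1}{3}\right) - \frac{2}{3} = - \frac{1}{3} - \frac{2}{3} = -1$)
$Q{\left(-11,9 \right)} + 342 I{\left(2 \right)} = 9 + 342 \left(-1\right) = 9 - 342 = -333$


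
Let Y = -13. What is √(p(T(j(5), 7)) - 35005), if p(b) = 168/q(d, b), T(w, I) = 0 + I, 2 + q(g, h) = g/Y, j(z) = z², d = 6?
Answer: I*√140293/2 ≈ 187.28*I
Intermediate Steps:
q(g, h) = -2 - g/13 (q(g, h) = -2 + g/(-13) = -2 + g*(-1/13) = -2 - g/13)
T(w, I) = I
p(b) = -273/4 (p(b) = 168/(-2 - 1/13*6) = 168/(-2 - 6/13) = 168/(-32/13) = 168*(-13/32) = -273/4)
√(p(T(j(5), 7)) - 35005) = √(-273/4 - 35005) = √(-140293/4) = I*√140293/2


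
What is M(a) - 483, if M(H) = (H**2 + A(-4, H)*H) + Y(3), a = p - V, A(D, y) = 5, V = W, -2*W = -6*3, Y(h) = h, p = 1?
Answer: -456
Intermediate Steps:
W = 9 (W = -(-3)*3 = -1/2*(-18) = 9)
V = 9
a = -8 (a = 1 - 1*9 = 1 - 9 = -8)
M(H) = 3 + H**2 + 5*H (M(H) = (H**2 + 5*H) + 3 = 3 + H**2 + 5*H)
M(a) - 483 = (3 + (-8)**2 + 5*(-8)) - 483 = (3 + 64 - 40) - 483 = 27 - 483 = -456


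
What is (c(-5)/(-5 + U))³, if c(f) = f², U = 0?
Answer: -125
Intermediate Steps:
(c(-5)/(-5 + U))³ = ((-5)²/(-5 + 0))³ = (25/(-5))³ = (-⅕*25)³ = (-5)³ = -125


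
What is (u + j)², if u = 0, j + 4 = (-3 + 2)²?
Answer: 9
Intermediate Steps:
j = -3 (j = -4 + (-3 + 2)² = -4 + (-1)² = -4 + 1 = -3)
(u + j)² = (0 - 3)² = (-3)² = 9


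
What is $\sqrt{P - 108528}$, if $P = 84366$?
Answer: $i \sqrt{24162} \approx 155.44 i$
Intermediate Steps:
$\sqrt{P - 108528} = \sqrt{84366 - 108528} = \sqrt{-24162} = i \sqrt{24162}$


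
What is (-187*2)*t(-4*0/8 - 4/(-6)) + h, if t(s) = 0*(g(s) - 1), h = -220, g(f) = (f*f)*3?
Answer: -220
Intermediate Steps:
g(f) = 3*f**2 (g(f) = f**2*3 = 3*f**2)
t(s) = 0 (t(s) = 0*(3*s**2 - 1) = 0*(-1 + 3*s**2) = 0)
(-187*2)*t(-4*0/8 - 4/(-6)) + h = -187*2*0 - 220 = -374*0 - 220 = 0 - 220 = -220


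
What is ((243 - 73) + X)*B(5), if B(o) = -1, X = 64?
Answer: -234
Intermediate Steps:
((243 - 73) + X)*B(5) = ((243 - 73) + 64)*(-1) = (170 + 64)*(-1) = 234*(-1) = -234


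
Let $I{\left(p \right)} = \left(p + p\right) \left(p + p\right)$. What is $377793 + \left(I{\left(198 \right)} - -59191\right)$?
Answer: $593800$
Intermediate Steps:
$I{\left(p \right)} = 4 p^{2}$ ($I{\left(p \right)} = 2 p 2 p = 4 p^{2}$)
$377793 + \left(I{\left(198 \right)} - -59191\right) = 377793 - \left(-59191 - 4 \cdot 198^{2}\right) = 377793 + \left(4 \cdot 39204 + 59191\right) = 377793 + \left(156816 + 59191\right) = 377793 + 216007 = 593800$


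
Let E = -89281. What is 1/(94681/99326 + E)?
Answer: -99326/8867829925 ≈ -1.1201e-5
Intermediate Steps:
1/(94681/99326 + E) = 1/(94681/99326 - 89281) = 1/(-8867829925/99326) = -99326/8867829925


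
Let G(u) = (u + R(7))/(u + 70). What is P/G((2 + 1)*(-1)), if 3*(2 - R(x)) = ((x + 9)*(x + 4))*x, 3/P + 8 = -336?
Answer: 603/424840 ≈ 0.0014194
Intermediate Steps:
P = -3/344 (P = 3/(-8 - 336) = 3/(-344) = 3*(-1/344) = -3/344 ≈ -0.0087209)
R(x) = 2 - x*(4 + x)*(9 + x)/3 (R(x) = 2 - (x + 9)*(x + 4)*x/3 = 2 - (9 + x)*(4 + x)*x/3 = 2 - (4 + x)*(9 + x)*x/3 = 2 - x*(4 + x)*(9 + x)/3)
G(u) = (-1226/3 + u)/(70 + u) (G(u) = (u + (2 - 12*7 - 13/3*7² - ⅓*7³))/(u + 70) = (u + (2 - 84 - 13/3*49 - ⅓*343))/(70 + u) = (u + (2 - 84 - 637/3 - 343/3))/(70 + u) = (u - 1226/3)/(70 + u) = (-1226/3 + u)/(70 + u))
P/G((2 + 1)*(-1)) = -3*(70 + (2 + 1)*(-1))/(-1226/3 + (2 + 1)*(-1))/344 = -3*(70 + 3*(-1))/(-1226/3 + 3*(-1))/344 = -3*(70 - 3)/(-1226/3 - 3)/344 = -3/(344*(-1235/3/67)) = -3/(344*((1/67)*(-1235/3))) = -3/(344*(-1235/201)) = -3/344*(-201/1235) = 603/424840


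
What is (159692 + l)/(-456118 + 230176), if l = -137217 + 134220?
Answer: -156695/225942 ≈ -0.69352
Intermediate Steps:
l = -2997
(159692 + l)/(-456118 + 230176) = (159692 - 2997)/(-456118 + 230176) = 156695/(-225942) = 156695*(-1/225942) = -156695/225942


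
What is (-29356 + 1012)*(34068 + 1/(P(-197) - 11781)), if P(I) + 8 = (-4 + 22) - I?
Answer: -1862687518444/1929 ≈ -9.6562e+8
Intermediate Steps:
P(I) = 10 - I (P(I) = -8 + ((-4 + 22) - I) = -8 + (18 - I) = 10 - I)
(-29356 + 1012)*(34068 + 1/(P(-197) - 11781)) = (-29356 + 1012)*(34068 + 1/((10 - 1*(-197)) - 11781)) = -28344*(34068 + 1/((10 + 197) - 11781)) = -28344*(34068 + 1/(207 - 11781)) = -28344*(34068 + 1/(-11574)) = -28344*(34068 - 1/11574) = -28344*394303031/11574 = -1862687518444/1929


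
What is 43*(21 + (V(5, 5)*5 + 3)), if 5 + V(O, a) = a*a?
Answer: 5332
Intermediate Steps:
V(O, a) = -5 + a**2 (V(O, a) = -5 + a*a = -5 + a**2)
43*(21 + (V(5, 5)*5 + 3)) = 43*(21 + ((-5 + 5**2)*5 + 3)) = 43*(21 + ((-5 + 25)*5 + 3)) = 43*(21 + (20*5 + 3)) = 43*(21 + (100 + 3)) = 43*(21 + 103) = 43*124 = 5332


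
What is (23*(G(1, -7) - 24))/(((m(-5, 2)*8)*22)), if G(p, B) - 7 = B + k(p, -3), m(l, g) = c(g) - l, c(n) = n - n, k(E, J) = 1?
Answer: -529/880 ≈ -0.60114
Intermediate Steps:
c(n) = 0
m(l, g) = -l (m(l, g) = 0 - l = -l)
G(p, B) = 8 + B (G(p, B) = 7 + (B + 1) = 7 + (1 + B) = 8 + B)
(23*(G(1, -7) - 24))/(((m(-5, 2)*8)*22)) = (23*((8 - 7) - 24))/(((-1*(-5)*8)*22)) = (23*(1 - 24))/(((5*8)*22)) = (23*(-23))/((40*22)) = -529/880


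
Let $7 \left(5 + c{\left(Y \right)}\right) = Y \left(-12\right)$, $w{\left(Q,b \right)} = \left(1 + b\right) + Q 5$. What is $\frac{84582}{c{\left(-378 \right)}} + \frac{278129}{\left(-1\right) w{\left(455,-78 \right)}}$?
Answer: $\frac{7074289}{1413314} \approx 5.0055$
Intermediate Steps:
$w{\left(Q,b \right)} = 1 + b + 5 Q$ ($w{\left(Q,b \right)} = \left(1 + b\right) + 5 Q = 1 + b + 5 Q$)
$c{\left(Y \right)} = -5 - \frac{12 Y}{7}$ ($c{\left(Y \right)} = -5 + \frac{Y \left(-12\right)}{7} = -5 + \frac{\left(-12\right) Y}{7} = -5 - \frac{12 Y}{7}$)
$\frac{84582}{c{\left(-378 \right)}} + \frac{278129}{\left(-1\right) w{\left(455,-78 \right)}} = \frac{84582}{-5 - -648} + \frac{278129}{\left(-1\right) \left(1 - 78 + 5 \cdot 455\right)} = \frac{84582}{-5 + 648} + \frac{278129}{\left(-1\right) \left(1 - 78 + 2275\right)} = \frac{84582}{643} + \frac{278129}{\left(-1\right) 2198} = 84582 \cdot \frac{1}{643} + \frac{278129}{-2198} = \frac{84582}{643} + 278129 \left(- \frac{1}{2198}\right) = \frac{84582}{643} - \frac{278129}{2198} = \frac{7074289}{1413314}$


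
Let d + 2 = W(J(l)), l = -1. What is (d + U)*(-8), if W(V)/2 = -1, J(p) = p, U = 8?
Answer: -32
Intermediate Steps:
W(V) = -2 (W(V) = 2*(-1) = -2)
d = -4 (d = -2 - 2 = -4)
(d + U)*(-8) = (-4 + 8)*(-8) = 4*(-8) = -32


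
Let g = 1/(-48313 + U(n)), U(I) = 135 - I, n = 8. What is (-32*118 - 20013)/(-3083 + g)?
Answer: 1146296754/148557439 ≈ 7.7162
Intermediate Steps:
g = -1/48186 (g = 1/(-48313 + (135 - 1*8)) = 1/(-48313 + (135 - 8)) = 1/(-48313 + 127) = 1/(-48186) = -1/48186 ≈ -2.0753e-5)
(-32*118 - 20013)/(-3083 + g) = (-32*118 - 20013)/(-3083 - 1/48186) = (-3776 - 20013)/(-148557439/48186) = -23789*(-48186/148557439) = 1146296754/148557439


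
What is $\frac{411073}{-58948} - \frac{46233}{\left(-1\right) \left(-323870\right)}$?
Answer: $- \frac{67929777697}{9545744380} \approx -7.1162$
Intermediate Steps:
$\frac{411073}{-58948} - \frac{46233}{\left(-1\right) \left(-323870\right)} = 411073 \left(- \frac{1}{58948}\right) - \frac{46233}{323870} = - \frac{411073}{58948} - \frac{46233}{323870} = - \frac{67929777697}{9545744380}$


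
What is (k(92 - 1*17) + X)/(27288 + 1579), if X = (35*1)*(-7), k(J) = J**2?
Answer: 5380/28867 ≈ 0.18637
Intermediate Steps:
X = -245 (X = 35*(-7) = -245)
(k(92 - 1*17) + X)/(27288 + 1579) = ((92 - 1*17)**2 - 245)/(27288 + 1579) = ((92 - 17)**2 - 245)/28867 = (75**2 - 245)*(1/28867) = (5625 - 245)*(1/28867) = 5380*(1/28867) = 5380/28867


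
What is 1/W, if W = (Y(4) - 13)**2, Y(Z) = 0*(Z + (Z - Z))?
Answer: 1/169 ≈ 0.0059172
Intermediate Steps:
Y(Z) = 0 (Y(Z) = 0*(Z + 0) = 0*Z = 0)
W = 169 (W = (0 - 13)**2 = (-13)**2 = 169)
1/W = 1/169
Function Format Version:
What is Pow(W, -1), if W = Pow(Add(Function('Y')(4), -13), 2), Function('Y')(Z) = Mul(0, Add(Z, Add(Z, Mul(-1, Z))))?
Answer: Rational(1, 169) ≈ 0.0059172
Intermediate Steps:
Function('Y')(Z) = 0 (Function('Y')(Z) = Mul(0, Add(Z, 0)) = Mul(0, Z) = 0)
W = 169 (W = Pow(Add(0, -13), 2) = Pow(-13, 2) = 169)
Pow(W, -1) = Pow(169, -1) = Rational(1, 169)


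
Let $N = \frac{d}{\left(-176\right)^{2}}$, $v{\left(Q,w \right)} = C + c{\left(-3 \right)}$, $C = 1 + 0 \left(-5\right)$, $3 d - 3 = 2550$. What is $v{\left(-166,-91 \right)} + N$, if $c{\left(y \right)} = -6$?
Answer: $- \frac{154029}{30976} \approx -4.9725$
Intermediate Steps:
$d = 851$ ($d = 1 + \frac{1}{3} \cdot 2550 = 1 + 850 = 851$)
$C = 1$ ($C = 1 + 0 = 1$)
$v{\left(Q,w \right)} = -5$ ($v{\left(Q,w \right)} = 1 - 6 = -5$)
$N = \frac{851}{30976}$ ($N = \frac{851}{\left(-176\right)^{2}} = \frac{851}{30976} \approx 0.027473$)
$v{\left(-166,-91 \right)} + N = -5 + \frac{851}{30976} = - \frac{154029}{30976}$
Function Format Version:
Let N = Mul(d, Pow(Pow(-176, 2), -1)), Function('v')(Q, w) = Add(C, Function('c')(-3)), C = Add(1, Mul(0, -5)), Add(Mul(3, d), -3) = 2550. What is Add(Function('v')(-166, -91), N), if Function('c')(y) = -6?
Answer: Rational(-154029, 30976) ≈ -4.9725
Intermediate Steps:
d = 851 (d = Add(1, Mul(Rational(1, 3), 2550)) = Add(1, 850) = 851)
C = 1 (C = Add(1, 0) = 1)
Function('v')(Q, w) = -5 (Function('v')(Q, w) = Add(1, -6) = -5)
N = Rational(851, 30976) (N = Mul(851, Pow(Pow(-176, 2), -1)) = Mul(851, Pow(30976, -1)) = Mul(851, Rational(1, 30976)) = Rational(851, 30976) ≈ 0.027473)
Add(Function('v')(-166, -91), N) = Add(-5, Rational(851, 30976)) = Rational(-154029, 30976)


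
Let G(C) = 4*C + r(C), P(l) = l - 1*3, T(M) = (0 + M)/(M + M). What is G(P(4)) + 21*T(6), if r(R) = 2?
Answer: 33/2 ≈ 16.500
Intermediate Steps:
T(M) = ½ (T(M) = M/((2*M)) = M*(1/(2*M)) = ½)
P(l) = -3 + l (P(l) = l - 3 = -3 + l)
G(C) = 2 + 4*C (G(C) = 4*C + 2 = 2 + 4*C)
G(P(4)) + 21*T(6) = (2 + 4*(-3 + 4)) + 21*(½) = (2 + 4*1) + 21/2 = (2 + 4) + 21/2 = 6 + 21/2 = 33/2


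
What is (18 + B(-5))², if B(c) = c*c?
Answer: 1849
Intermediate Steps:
B(c) = c²
(18 + B(-5))² = (18 + (-5)²)² = (18 + 25)² = 43² = 1849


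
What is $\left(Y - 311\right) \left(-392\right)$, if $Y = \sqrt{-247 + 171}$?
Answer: $121912 - 784 i \sqrt{19} \approx 1.2191 \cdot 10^{5} - 3417.4 i$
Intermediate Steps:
$Y = 2 i \sqrt{19}$ ($Y = \sqrt{-76} = 2 i \sqrt{19} \approx 8.7178 i$)
$\left(Y - 311\right) \left(-392\right) = \left(2 i \sqrt{19} - 311\right) \left(-392\right) = \left(-311 + 2 i \sqrt{19}\right) \left(-392\right) = 121912 - 784 i \sqrt{19}$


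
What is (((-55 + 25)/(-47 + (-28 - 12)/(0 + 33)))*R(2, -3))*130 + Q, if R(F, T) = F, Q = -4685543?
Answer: -7454441513/1591 ≈ -4.6854e+6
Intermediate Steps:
(((-55 + 25)/(-47 + (-28 - 12)/(0 + 33)))*R(2, -3))*130 + Q = (((-55 + 25)/(-47 + (-28 - 12)/(0 + 33)))*2)*130 - 4685543 = (-30/(-47 - 40/33)*2)*130 - 4685543 = (-30/(-1591/33)*2)*130 - 4685543 = (-30*(-33/1591)*2)*130 - 4685543 = ((990/1591)*2)*130 - 4685543 = (1980/1591)*130 - 4685543 = 257400/1591 - 4685543 = -7454441513/1591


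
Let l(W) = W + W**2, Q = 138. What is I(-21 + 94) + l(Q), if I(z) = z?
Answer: 19255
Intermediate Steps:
I(-21 + 94) + l(Q) = (-21 + 94) + 138*(1 + 138) = 73 + 138*139 = 73 + 19182 = 19255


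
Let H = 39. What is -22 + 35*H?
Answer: 1343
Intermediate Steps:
-22 + 35*H = -22 + 35*39 = -22 + 1365 = 1343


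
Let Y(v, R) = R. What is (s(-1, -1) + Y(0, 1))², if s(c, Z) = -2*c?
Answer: 9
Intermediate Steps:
(s(-1, -1) + Y(0, 1))² = (-2*(-1) + 1)² = (2 + 1)² = 3² = 9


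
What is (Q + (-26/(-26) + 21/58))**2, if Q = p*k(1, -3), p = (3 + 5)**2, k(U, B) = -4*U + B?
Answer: 671069025/3364 ≈ 1.9949e+5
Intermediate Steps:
k(U, B) = B - 4*U
p = 64 (p = 8**2 = 64)
Q = -448 (Q = 64*(-3 - 4*1) = 64*(-3 - 4) = 64*(-7) = -448)
(Q + (-26/(-26) + 21/58))**2 = (-448 + (-26/(-26) + 21/58))**2 = (-448 + (-26*(-1/26) + 21*(1/58)))**2 = (-448 + (1 + 21/58))**2 = (-448 + 79/58)**2 = (-25905/58)**2 = 671069025/3364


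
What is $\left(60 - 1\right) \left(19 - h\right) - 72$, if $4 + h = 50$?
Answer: $-1665$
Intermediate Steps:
$h = 46$ ($h = -4 + 50 = 46$)
$\left(60 - 1\right) \left(19 - h\right) - 72 = \left(60 - 1\right) \left(19 - 46\right) - 72 = 59 \left(19 - 46\right) - 72 = 59 \left(-27\right) - 72 = -1593 - 72 = -1665$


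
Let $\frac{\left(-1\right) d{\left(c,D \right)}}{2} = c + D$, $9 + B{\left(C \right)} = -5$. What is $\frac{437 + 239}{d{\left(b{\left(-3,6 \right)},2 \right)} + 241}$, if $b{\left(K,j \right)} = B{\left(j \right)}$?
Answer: $\frac{676}{265} \approx 2.5509$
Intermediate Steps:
$B{\left(C \right)} = -14$ ($B{\left(C \right)} = -9 - 5 = -14$)
$b{\left(K,j \right)} = -14$
$d{\left(c,D \right)} = - 2 D - 2 c$ ($d{\left(c,D \right)} = - 2 \left(c + D\right) = - 2 \left(D + c\right) = - 2 D - 2 c$)
$\frac{437 + 239}{d{\left(b{\left(-3,6 \right)},2 \right)} + 241} = \frac{437 + 239}{\left(\left(-2\right) 2 - -28\right) + 241} = \frac{676}{\left(-4 + 28\right) + 241} = \frac{676}{24 + 241} = \frac{676}{265}$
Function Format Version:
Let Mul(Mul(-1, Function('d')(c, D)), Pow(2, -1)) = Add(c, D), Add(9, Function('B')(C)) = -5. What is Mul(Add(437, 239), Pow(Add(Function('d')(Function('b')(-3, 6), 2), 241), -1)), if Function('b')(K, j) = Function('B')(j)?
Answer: Rational(676, 265) ≈ 2.5509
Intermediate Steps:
Function('B')(C) = -14 (Function('B')(C) = Add(-9, -5) = -14)
Function('b')(K, j) = -14
Function('d')(c, D) = Add(Mul(-2, D), Mul(-2, c)) (Function('d')(c, D) = Mul(-2, Add(c, D)) = Mul(-2, Add(D, c)) = Add(Mul(-2, D), Mul(-2, c)))
Mul(Add(437, 239), Pow(Add(Function('d')(Function('b')(-3, 6), 2), 241), -1)) = Mul(Add(437, 239), Pow(Add(Add(Mul(-2, 2), Mul(-2, -14)), 241), -1)) = Mul(676, Pow(Add(Add(-4, 28), 241), -1)) = Mul(676, Pow(Add(24, 241), -1)) = Mul(676, Pow(265, -1)) = Mul(676, Rational(1, 265)) = Rational(676, 265)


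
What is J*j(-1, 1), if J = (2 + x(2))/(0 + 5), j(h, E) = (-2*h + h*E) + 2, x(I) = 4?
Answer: 18/5 ≈ 3.6000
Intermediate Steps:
j(h, E) = 2 - 2*h + E*h (j(h, E) = (-2*h + E*h) + 2 = 2 - 2*h + E*h)
J = 6/5 (J = (2 + 4)/(0 + 5) = 6/5 ≈ 1.2000)
J*j(-1, 1) = 6*(2 - 2*(-1) + 1*(-1))/5 = 6*(2 + 2 - 1)/5 = (6/5)*3 = 18/5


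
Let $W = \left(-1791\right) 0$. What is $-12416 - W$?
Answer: $-12416$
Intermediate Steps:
$W = 0$
$-12416 - W = -12416 - 0 = -12416 + 0 = -12416$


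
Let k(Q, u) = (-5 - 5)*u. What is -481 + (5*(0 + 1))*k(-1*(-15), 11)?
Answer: -1031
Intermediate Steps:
k(Q, u) = -10*u
-481 + (5*(0 + 1))*k(-1*(-15), 11) = -481 + (5*(0 + 1))*(-10*11) = -481 + (5*1)*(-110) = -481 + 5*(-110) = -481 - 550 = -1031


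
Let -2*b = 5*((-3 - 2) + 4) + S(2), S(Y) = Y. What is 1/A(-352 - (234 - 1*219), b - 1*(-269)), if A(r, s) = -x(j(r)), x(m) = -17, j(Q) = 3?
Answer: 1/17 ≈ 0.058824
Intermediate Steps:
b = 3/2 (b = -(5*((-3 - 2) + 4) + 2)/2 = -(5*(-5 + 4) + 2)/2 = -(5*(-1) + 2)/2 = -(-5 + 2)/2 = -½*(-3) = 3/2 ≈ 1.5000)
A(r, s) = 17 (A(r, s) = -1*(-17) = 17)
1/A(-352 - (234 - 1*219), b - 1*(-269)) = 1/17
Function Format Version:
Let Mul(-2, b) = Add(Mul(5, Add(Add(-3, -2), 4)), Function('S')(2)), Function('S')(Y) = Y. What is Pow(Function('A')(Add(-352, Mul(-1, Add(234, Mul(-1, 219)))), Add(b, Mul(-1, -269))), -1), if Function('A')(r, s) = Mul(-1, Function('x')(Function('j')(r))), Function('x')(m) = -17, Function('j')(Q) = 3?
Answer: Rational(1, 17) ≈ 0.058824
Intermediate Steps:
b = Rational(3, 2) (b = Mul(Rational(-1, 2), Add(Mul(5, Add(Add(-3, -2), 4)), 2)) = Mul(Rational(-1, 2), Add(Mul(5, Add(-5, 4)), 2)) = Mul(Rational(-1, 2), Add(Mul(5, -1), 2)) = Mul(Rational(-1, 2), Add(-5, 2)) = Mul(Rational(-1, 2), -3) = Rational(3, 2) ≈ 1.5000)
Function('A')(r, s) = 17 (Function('A')(r, s) = Mul(-1, -17) = 17)
Pow(Function('A')(Add(-352, Mul(-1, Add(234, Mul(-1, 219)))), Add(b, Mul(-1, -269))), -1) = Pow(17, -1) = Rational(1, 17)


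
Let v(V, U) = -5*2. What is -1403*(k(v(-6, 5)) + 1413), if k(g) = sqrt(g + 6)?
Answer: -1982439 - 2806*I ≈ -1.9824e+6 - 2806.0*I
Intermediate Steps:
v(V, U) = -10
k(g) = sqrt(6 + g)
-1403*(k(v(-6, 5)) + 1413) = -1403*(sqrt(6 - 10) + 1413) = -1403*(sqrt(-4) + 1413) = -1403*(2*I + 1413) = -1403*(1413 + 2*I) = -1982439 - 2806*I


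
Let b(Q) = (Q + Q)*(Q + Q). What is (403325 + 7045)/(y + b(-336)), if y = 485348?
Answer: 205185/468466 ≈ 0.43799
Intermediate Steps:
b(Q) = 4*Q² (b(Q) = (2*Q)*(2*Q) = 4*Q²)
(403325 + 7045)/(y + b(-336)) = (403325 + 7045)/(485348 + 4*(-336)²) = 410370/(485348 + 4*112896) = 410370/(485348 + 451584) = 410370/936932 = 410370*(1/936932) = 205185/468466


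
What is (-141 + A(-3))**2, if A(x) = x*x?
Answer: 17424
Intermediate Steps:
A(x) = x**2
(-141 + A(-3))**2 = (-141 + (-3)**2)**2 = (-141 + 9)**2 = (-132)**2 = 17424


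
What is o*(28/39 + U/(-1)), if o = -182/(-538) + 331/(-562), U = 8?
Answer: 5381374/2947971 ≈ 1.8255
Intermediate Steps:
o = -37897/151178 (o = -182*(-1/538) + 331*(-1/562) = 91/269 - 331/562 = -37897/151178 ≈ -0.25068)
o*(28/39 + U/(-1)) = -37897*(28/39 + 8/(-1))/151178 = -37897*(28*(1/39) + 8*(-1))/151178 = -37897*(28/39 - 8)/151178 = -37897/151178*(-284/39) = 5381374/2947971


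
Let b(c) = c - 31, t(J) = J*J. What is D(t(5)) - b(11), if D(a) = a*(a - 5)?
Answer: 520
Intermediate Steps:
t(J) = J²
D(a) = a*(-5 + a)
b(c) = -31 + c
D(t(5)) - b(11) = 5²*(-5 + 5²) - (-31 + 11) = 25*(-5 + 25) - 1*(-20) = 25*20 + 20 = 500 + 20 = 520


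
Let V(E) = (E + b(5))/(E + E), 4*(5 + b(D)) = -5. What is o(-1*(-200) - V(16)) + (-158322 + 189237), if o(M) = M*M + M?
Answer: 1163147889/16384 ≈ 70993.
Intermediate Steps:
b(D) = -25/4 (b(D) = -5 + (1/4)*(-5) = -5 - 5/4 = -25/4)
V(E) = (-25/4 + E)/(2*E) (V(E) = (E - 25/4)/(E + E) = (-25/4 + E)/((2*E)) = (-25/4 + E)*(1/(2*E)) = (-25/4 + E)/(2*E))
o(M) = M + M**2 (o(M) = M**2 + M = M + M**2)
o(-1*(-200) - V(16)) + (-158322 + 189237) = (-1*(-200) - (-25 + 4*16)/(8*16))*(1 + (-1*(-200) - (-25 + 4*16)/(8*16))) + (-158322 + 189237) = (200 - (-25 + 64)/(8*16))*(1 + (200 - (-25 + 64)/(8*16))) + 30915 = (200 - 39/(8*16))*(1 + (200 - 39/(8*16))) + 30915 = (200 - 1*39/128)*(1 + (200 - 1*39/128)) + 30915 = (200 - 39/128)*(1 + (200 - 39/128)) + 30915 = 25561*(1 + 25561/128)/128 + 30915 = (25561/128)*(25689/128) + 30915 = 656636529/16384 + 30915 = 1163147889/16384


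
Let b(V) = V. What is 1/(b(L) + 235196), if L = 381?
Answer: 1/235577 ≈ 4.2449e-6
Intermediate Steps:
1/(b(L) + 235196) = 1/(381 + 235196) = 1/235577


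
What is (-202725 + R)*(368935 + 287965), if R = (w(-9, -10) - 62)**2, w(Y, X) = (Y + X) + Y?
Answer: -127849162500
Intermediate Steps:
w(Y, X) = X + 2*Y (w(Y, X) = (X + Y) + Y = X + 2*Y)
R = 8100 (R = ((-10 + 2*(-9)) - 62)**2 = ((-10 - 18) - 62)**2 = (-28 - 62)**2 = (-90)**2 = 8100)
(-202725 + R)*(368935 + 287965) = (-202725 + 8100)*(368935 + 287965) = -194625*656900 = -127849162500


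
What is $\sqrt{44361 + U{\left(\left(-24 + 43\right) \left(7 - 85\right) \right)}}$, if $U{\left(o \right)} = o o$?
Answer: $3 \sqrt{248965} \approx 1496.9$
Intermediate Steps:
$U{\left(o \right)} = o^{2}$
$\sqrt{44361 + U{\left(\left(-24 + 43\right) \left(7 - 85\right) \right)}} = \sqrt{44361 + \left(\left(-24 + 43\right) \left(7 - 85\right)\right)^{2}} = \sqrt{44361 + \left(19 \left(-78\right)\right)^{2}} = \sqrt{44361 + \left(-1482\right)^{2}} = \sqrt{44361 + 2196324} = \sqrt{2240685} = 3 \sqrt{248965}$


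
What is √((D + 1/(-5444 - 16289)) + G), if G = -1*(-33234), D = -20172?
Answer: √6169486779185/21733 ≈ 114.29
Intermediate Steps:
G = 33234
√((D + 1/(-5444 - 16289)) + G) = √((-20172 + 1/(-5444 - 16289)) + 33234) = √((-20172 + 1/(-21733)) + 33234) = √((-20172 - 1/21733) + 33234) = √(-438398077/21733 + 33234) = √(283876445/21733) = √6169486779185/21733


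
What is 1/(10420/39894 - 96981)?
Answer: -19947/1934474797 ≈ -1.0311e-5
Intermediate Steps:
1/(10420/39894 - 96981) = 1/(10420*(1/39894) - 96981) = 1/(5210/19947 - 96981) = 1/(-1934474797/19947) = -19947/1934474797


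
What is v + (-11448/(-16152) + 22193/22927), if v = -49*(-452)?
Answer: 341766654976/15429871 ≈ 22150.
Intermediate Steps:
v = 22148
v + (-11448/(-16152) + 22193/22927) = 22148 + (-11448/(-16152) + 22193/22927) = 22148 + (-11448*(-1/16152) + 22193*(1/22927)) = 22148 + (477/673 + 22193/22927) = 22148 + 25872068/15429871 = 341766654976/15429871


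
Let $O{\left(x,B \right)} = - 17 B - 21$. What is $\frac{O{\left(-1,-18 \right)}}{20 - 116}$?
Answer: $- \frac{95}{32} \approx -2.9688$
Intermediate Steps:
$O{\left(x,B \right)} = -21 - 17 B$
$\frac{O{\left(-1,-18 \right)}}{20 - 116} = \frac{-21 - -306}{20 - 116} = \frac{-21 + 306}{-96} = \left(- \frac{1}{96}\right) 285 = - \frac{95}{32}$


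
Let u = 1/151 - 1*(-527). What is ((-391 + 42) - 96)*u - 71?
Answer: -35422931/151 ≈ -2.3459e+5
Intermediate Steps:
u = 79578/151 (u = 1/151 + 527 = 79578/151 ≈ 527.01)
((-391 + 42) - 96)*u - 71 = ((-391 + 42) - 96)*(79578/151) - 71 = (-349 - 96)*(79578/151) - 71 = -445*79578/151 - 71 = -35412210/151 - 71 = -35422931/151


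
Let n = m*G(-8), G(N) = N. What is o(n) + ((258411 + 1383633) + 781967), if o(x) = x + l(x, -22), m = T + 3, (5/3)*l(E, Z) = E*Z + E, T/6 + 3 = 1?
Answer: 12115879/5 ≈ 2.4232e+6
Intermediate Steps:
T = -12 (T = -18 + 6*1 = -18 + 6 = -12)
l(E, Z) = 3*E/5 + 3*E*Z/5 (l(E, Z) = 3*(E*Z + E)/5 = 3*(E + E*Z)/5 = 3*E/5 + 3*E*Z/5)
m = -9 (m = -12 + 3 = -9)
n = 72 (n = -9*(-8) = 72)
o(x) = -58*x/5 (o(x) = x + 3*x*(1 - 22)/5 = x + (⅗)*x*(-21) = x - 63*x/5 = -58*x/5)
o(n) + ((258411 + 1383633) + 781967) = -58/5*72 + ((258411 + 1383633) + 781967) = -4176/5 + (1642044 + 781967) = -4176/5 + 2424011 = 12115879/5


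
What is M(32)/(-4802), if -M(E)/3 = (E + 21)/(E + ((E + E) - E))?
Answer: 159/307328 ≈ 0.00051736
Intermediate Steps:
M(E) = -3*(21 + E)/(2*E) (M(E) = -3*(E + 21)/(E + ((E + E) - E)) = -3*(21 + E)/(E + (2*E - E)) = -3*(21 + E)/(E + E) = -3*(21 + E)/(2*E))
M(32)/(-4802) = ((3/2)*(-21 - 1*32)/32)/(-4802) = ((3/2)*(1/32)*(-21 - 32))*(-1/4802) = ((3/2)*(1/32)*(-53))*(-1/4802) = -159/64*(-1/4802) = 159/307328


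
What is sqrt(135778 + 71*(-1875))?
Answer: sqrt(2653) ≈ 51.507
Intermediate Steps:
sqrt(135778 + 71*(-1875)) = sqrt(135778 - 133125) = sqrt(2653)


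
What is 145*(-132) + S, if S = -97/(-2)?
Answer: -38183/2 ≈ -19092.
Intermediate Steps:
S = 97/2 (S = -97*(-½) = 97/2 ≈ 48.500)
145*(-132) + S = 145*(-132) + 97/2 = -19140 + 97/2 = -38183/2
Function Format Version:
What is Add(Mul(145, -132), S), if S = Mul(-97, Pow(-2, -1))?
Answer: Rational(-38183, 2) ≈ -19092.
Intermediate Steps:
S = Rational(97, 2) (S = Mul(-97, Rational(-1, 2)) = Rational(97, 2) ≈ 48.500)
Add(Mul(145, -132), S) = Add(Mul(145, -132), Rational(97, 2)) = Add(-19140, Rational(97, 2)) = Rational(-38183, 2)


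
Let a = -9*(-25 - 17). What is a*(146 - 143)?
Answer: 1134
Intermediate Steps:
a = 378 (a = -9*(-42) = 378)
a*(146 - 143) = 378*(146 - 143) = 378*3 = 1134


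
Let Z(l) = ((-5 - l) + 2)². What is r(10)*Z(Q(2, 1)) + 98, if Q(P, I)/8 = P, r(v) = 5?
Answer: 1903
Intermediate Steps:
Q(P, I) = 8*P
Z(l) = (-3 - l)²
r(10)*Z(Q(2, 1)) + 98 = 5*(3 + 8*2)² + 98 = 5*(3 + 16)² + 98 = 5*19² + 98 = 5*361 + 98 = 1805 + 98 = 1903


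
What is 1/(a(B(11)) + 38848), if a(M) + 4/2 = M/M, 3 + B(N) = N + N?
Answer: 1/38847 ≈ 2.5742e-5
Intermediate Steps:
B(N) = -3 + 2*N (B(N) = -3 + (N + N) = -3 + 2*N)
a(M) = -1 (a(M) = -2 + M/M = -2 + 1 = -1)
1/(a(B(11)) + 38848) = 1/(-1 + 38848) = 1/38847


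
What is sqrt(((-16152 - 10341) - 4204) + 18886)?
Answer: I*sqrt(11811) ≈ 108.68*I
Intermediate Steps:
sqrt(((-16152 - 10341) - 4204) + 18886) = sqrt((-26493 - 4204) + 18886) = sqrt(-30697 + 18886) = sqrt(-11811) = I*sqrt(11811)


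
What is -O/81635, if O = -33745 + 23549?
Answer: 10196/81635 ≈ 0.12490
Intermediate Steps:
O = -10196
-O/81635 = -1*(-10196)/81635 = 10196*(1/81635) = 10196/81635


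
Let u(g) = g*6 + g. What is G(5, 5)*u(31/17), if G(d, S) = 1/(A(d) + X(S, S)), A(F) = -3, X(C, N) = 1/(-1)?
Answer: -217/68 ≈ -3.1912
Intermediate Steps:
X(C, N) = -1
u(g) = 7*g (u(g) = 6*g + g = 7*g)
G(d, S) = -1/4 (G(d, S) = 1/(-3 - 1) = 1/(-4) = -1/4)
G(5, 5)*u(31/17) = -7*31/17/4 = -7*31*(1/17)/4 = -7*31/(4*17) = -1/4*217/17 = -217/68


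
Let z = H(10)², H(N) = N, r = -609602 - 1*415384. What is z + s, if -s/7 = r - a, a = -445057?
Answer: 4059603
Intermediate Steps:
r = -1024986 (r = -609602 - 415384 = -1024986)
s = 4059503 (s = -7*(-1024986 - 1*(-445057)) = -7*(-1024986 + 445057) = -7*(-579929) = 4059503)
z = 100 (z = 10² = 100)
z + s = 100 + 4059503 = 4059603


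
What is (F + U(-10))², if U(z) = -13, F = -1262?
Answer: 1625625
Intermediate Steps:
(F + U(-10))² = (-1262 - 13)² = (-1275)² = 1625625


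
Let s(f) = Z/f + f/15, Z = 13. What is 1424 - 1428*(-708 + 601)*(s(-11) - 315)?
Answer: -2663206892/55 ≈ -4.8422e+7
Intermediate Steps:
s(f) = 13/f + f/15
1424 - 1428*(-708 + 601)*(s(-11) - 315) = 1424 - 1428*(-708 + 601)*((13/(-11) + (1/15)*(-11)) - 315) = 1424 - (-152796)*((13*(-1/11) - 11/15) - 315) = 1424 - (-152796)*((-13/11 - 11/15) - 315) = 1424 - (-152796)*(-316/165 - 315) = 1424 - (-152796)*(-52291)/165 = 1424 - 1428*5595137/165 = 1424 - 2663285212/55 = -2663206892/55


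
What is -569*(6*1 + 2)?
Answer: -4552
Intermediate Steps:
-569*(6*1 + 2) = -569*(6 + 2) = -569*8 = -4552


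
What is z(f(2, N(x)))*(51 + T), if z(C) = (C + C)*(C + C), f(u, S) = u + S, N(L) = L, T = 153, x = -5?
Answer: 7344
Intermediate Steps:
f(u, S) = S + u
z(C) = 4*C**2 (z(C) = (2*C)*(2*C) = 4*C**2)
z(f(2, N(x)))*(51 + T) = (4*(-5 + 2)**2)*(51 + 153) = (4*(-3)**2)*204 = (4*9)*204 = 36*204 = 7344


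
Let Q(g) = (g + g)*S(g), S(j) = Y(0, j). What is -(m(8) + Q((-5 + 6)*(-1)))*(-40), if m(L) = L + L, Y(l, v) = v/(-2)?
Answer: 600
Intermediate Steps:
Y(l, v) = -v/2 (Y(l, v) = v*(-½) = -v/2)
S(j) = -j/2
Q(g) = -g² (Q(g) = (g + g)*(-g/2) = (2*g)*(-g/2) = -g²)
m(L) = 2*L
-(m(8) + Q((-5 + 6)*(-1)))*(-40) = -(2*8 - ((-5 + 6)*(-1))²)*(-40) = -(16 - (1*(-1))²)*(-40) = -(16 - 1*(-1)²)*(-40) = -(16 - 1*1)*(-40) = -(16 - 1)*(-40) = -15*(-40) = -1*(-600) = 600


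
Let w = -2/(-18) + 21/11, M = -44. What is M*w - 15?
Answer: -935/9 ≈ -103.89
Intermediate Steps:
w = 200/99 (w = -2*(-1/18) + 21*(1/11) = ⅑ + 21/11 = 200/99 ≈ 2.0202)
M*w - 15 = -44*200/99 - 15 = -800/9 - 15 = -935/9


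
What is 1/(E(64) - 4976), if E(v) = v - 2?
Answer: -1/4914 ≈ -0.00020350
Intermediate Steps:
E(v) = -2 + v
1/(E(64) - 4976) = 1/((-2 + 64) - 4976) = 1/(62 - 4976) = 1/(-4914) = -1/4914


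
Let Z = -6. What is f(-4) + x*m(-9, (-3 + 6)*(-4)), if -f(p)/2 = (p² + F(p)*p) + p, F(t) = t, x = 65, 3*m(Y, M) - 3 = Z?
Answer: -121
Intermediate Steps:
m(Y, M) = -1 (m(Y, M) = 1 + (⅓)*(-6) = 1 - 2 = -1)
f(p) = -4*p² - 2*p (f(p) = -2*((p² + p*p) + p) = -2*((p² + p²) + p) = -2*(2*p² + p) = -2*(p + 2*p²) = -4*p² - 2*p)
f(-4) + x*m(-9, (-3 + 6)*(-4)) = -2*(-4)*(1 + 2*(-4)) + 65*(-1) = -2*(-4)*(1 - 8) - 65 = -2*(-4)*(-7) - 65 = -56 - 65 = -121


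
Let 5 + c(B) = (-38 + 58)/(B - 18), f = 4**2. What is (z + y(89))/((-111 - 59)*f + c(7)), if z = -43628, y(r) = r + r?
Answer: 95590/5999 ≈ 15.934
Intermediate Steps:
f = 16
c(B) = -5 + 20/(-18 + B) (c(B) = -5 + (-38 + 58)/(B - 18) = -5 + 20/(-18 + B))
y(r) = 2*r
(z + y(89))/((-111 - 59)*f + c(7)) = (-43628 + 2*89)/((-111 - 59)*16 + 5*(22 - 1*7)/(-18 + 7)) = (-43628 + 178)/(-170*16 + 5*(22 - 7)/(-11)) = -43450/(-2720 + 5*(-1/11)*15) = -43450/(-2720 - 75/11) = -43450/(-29995/11) = -43450*(-11/29995) = 95590/5999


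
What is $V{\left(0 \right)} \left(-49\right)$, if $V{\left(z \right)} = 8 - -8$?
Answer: $-784$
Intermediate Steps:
$V{\left(z \right)} = 16$ ($V{\left(z \right)} = 8 + 8 = 16$)
$V{\left(0 \right)} \left(-49\right) = 16 \left(-49\right) = -784$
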